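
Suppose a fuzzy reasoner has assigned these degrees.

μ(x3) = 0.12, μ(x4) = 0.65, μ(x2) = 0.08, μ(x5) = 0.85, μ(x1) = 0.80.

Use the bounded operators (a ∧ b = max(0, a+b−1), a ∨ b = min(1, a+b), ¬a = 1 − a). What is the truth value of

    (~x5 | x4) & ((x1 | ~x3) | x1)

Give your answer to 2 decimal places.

0.80

~x5 = 1 − 0.85 = 0.15
~x5 | x4 = min(1, a+b) on (0.15, 0.65) = 0.80
~x3 = 1 − 0.12 = 0.88
x1 | ~x3 = min(1, a+b) on (0.80, 0.88) = 1.00
(x1 | ~x3) | x1 = min(1, a+b) on (1.00, 0.80) = 1.00
(~x5 | x4) & ((x1 | ~x3) | x1) = max(0, a+b−1) on (0.80, 1.00) = 0.80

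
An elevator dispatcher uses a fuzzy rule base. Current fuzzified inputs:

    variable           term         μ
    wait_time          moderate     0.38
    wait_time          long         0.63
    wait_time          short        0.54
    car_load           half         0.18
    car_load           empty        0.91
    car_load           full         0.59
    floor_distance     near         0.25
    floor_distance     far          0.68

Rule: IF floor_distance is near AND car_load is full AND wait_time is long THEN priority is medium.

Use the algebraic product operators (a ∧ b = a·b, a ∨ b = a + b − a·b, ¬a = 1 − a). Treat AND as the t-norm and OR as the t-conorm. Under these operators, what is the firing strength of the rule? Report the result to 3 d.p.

firing strength: near=0.25, full=0.59, long=0.63; AND[a·b] → w = 0.0929

0.093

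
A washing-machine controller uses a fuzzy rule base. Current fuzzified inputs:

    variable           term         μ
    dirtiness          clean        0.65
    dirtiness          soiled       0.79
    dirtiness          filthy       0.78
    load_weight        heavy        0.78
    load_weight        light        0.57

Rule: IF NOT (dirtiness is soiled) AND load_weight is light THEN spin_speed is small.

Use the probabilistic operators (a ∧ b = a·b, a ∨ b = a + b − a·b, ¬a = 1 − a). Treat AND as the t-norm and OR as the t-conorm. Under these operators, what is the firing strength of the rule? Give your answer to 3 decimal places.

firing strength: ¬soiled=1−0.79=0.21, light=0.57; AND[a·b] → w = 0.1197

0.120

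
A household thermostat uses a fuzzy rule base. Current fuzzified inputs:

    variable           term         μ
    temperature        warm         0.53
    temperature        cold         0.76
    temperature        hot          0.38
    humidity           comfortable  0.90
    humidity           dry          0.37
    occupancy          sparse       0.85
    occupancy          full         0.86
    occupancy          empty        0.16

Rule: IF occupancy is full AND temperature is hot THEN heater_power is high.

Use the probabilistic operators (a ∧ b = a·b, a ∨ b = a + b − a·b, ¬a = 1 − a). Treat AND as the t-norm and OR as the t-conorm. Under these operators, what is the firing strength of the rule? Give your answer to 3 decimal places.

firing strength: full=0.86, hot=0.38; AND[a·b] → w = 0.3268

0.327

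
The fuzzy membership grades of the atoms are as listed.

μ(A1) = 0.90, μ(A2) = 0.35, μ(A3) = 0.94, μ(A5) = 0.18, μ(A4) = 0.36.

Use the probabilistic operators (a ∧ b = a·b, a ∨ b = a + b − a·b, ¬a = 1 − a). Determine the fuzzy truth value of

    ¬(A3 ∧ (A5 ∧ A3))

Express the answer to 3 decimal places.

A5 ∧ A3 = a·b on (0.1800, 0.9400) = 0.1692
A3 ∧ (A5 ∧ A3) = a·b on (0.9400, 0.1692) = 0.1590
¬(A3 ∧ (A5 ∧ A3)) = 1 − 0.1590 = 0.8410

0.841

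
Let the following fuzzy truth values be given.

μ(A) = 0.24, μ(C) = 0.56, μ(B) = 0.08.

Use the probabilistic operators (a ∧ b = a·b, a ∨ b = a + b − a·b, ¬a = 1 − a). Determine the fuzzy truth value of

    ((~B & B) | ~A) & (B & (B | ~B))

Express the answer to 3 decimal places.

~B = 1 − 0.0800 = 0.9200
~B & B = a·b on (0.9200, 0.0800) = 0.0736
~A = 1 − 0.2400 = 0.7600
(~B & B) | ~A = a + b − a·b on (0.0736, 0.7600) = 0.7777
~B = 1 − 0.0800 = 0.9200
B | ~B = a + b − a·b on (0.0800, 0.9200) = 0.9264
B & (B | ~B) = a·b on (0.0800, 0.9264) = 0.0741
((~B & B) | ~A) & (B & (B | ~B)) = a·b on (0.7777, 0.0741) = 0.0576

0.058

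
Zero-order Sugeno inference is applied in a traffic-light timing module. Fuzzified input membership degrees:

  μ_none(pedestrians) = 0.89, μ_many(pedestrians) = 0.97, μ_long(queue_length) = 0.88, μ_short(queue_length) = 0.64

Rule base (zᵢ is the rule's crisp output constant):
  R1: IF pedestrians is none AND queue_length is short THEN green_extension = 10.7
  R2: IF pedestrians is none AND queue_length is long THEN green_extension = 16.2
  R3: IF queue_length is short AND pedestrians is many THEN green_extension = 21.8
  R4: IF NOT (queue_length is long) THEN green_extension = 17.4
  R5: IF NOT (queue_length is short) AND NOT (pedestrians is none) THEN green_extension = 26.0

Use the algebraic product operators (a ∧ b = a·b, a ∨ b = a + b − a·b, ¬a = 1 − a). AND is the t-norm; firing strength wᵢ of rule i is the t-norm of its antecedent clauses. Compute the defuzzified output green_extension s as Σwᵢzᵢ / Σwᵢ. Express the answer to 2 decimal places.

16.61

R1 (z=10.7): none=0.89, short=0.64; AND[a·b] → w = 0.5696
R2 (z=16.2): none=0.89, long=0.88; AND[a·b] → w = 0.7832
R3 (z=21.8): short=0.64, many=0.97; AND[a·b] → w = 0.6208
R4 (z=17.4): ¬long=1−0.88=0.12 → w = 0.1200
R5 (z=26.0): ¬short=1−0.64=0.36, ¬none=1−0.89=0.11; AND[a·b] → w = 0.0396
Weighted average = (0.5696·10.7 + 0.7832·16.2 + 0.6208·21.8 + 0.1200·17.4 + 0.0396·26.0) / (0.5696 + 0.7832 + 0.6208 + 0.1200 + 0.0396)
  = 35.4336 / 2.1332 = 16.61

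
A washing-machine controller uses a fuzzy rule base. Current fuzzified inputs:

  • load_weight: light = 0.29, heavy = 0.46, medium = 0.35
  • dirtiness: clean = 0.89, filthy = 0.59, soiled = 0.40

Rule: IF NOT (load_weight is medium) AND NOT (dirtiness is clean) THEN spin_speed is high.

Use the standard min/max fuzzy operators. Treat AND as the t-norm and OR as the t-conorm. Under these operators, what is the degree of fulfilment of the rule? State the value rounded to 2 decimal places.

0.11

firing strength: ¬medium=1−0.35=0.65, ¬clean=1−0.89=0.11; AND[min(a, b)] → w = 0.11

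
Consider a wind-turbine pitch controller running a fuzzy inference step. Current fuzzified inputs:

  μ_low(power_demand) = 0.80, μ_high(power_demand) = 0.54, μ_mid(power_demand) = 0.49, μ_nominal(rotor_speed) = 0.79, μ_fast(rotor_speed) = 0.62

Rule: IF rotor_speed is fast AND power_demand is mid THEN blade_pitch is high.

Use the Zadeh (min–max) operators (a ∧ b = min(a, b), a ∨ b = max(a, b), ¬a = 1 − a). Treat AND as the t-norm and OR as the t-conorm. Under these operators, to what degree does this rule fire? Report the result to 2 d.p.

firing strength: fast=0.62, mid=0.49; AND[min(a, b)] → w = 0.49

0.49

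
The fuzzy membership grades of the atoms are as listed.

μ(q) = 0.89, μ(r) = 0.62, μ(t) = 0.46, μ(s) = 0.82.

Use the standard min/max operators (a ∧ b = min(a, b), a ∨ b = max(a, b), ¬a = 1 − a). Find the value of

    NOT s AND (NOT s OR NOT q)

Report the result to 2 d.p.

0.18

NOT s = 1 − 0.82 = 0.18
NOT s = 1 − 0.82 = 0.18
NOT q = 1 − 0.89 = 0.11
NOT s OR NOT q = max(a, b) on (0.18, 0.11) = 0.18
NOT s AND (NOT s OR NOT q) = min(a, b) on (0.18, 0.18) = 0.18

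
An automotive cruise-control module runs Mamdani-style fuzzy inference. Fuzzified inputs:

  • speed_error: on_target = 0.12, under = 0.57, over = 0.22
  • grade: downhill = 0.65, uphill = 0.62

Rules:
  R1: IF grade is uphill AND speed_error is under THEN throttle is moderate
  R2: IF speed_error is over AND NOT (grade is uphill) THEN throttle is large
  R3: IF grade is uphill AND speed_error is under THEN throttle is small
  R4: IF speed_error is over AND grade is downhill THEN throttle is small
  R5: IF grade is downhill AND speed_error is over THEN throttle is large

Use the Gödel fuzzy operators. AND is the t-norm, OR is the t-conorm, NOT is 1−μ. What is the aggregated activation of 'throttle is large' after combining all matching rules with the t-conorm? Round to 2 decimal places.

R1: uphill=0.62, under=0.57; AND[min(a, b)] → w = 0.57
R2: over=0.22, ¬uphill=1−0.62=0.38; AND[min(a, b)] → w = 0.22
R3: uphill=0.62, under=0.57; AND[min(a, b)] → w = 0.57
R4: over=0.22, downhill=0.65; AND[min(a, b)] → w = 0.22
R5: downhill=0.65, over=0.22; AND[min(a, b)] → w = 0.22
Rules with consequent 'large': {R2, R5} → strengths 0.22, 0.22
Aggregate via t-conorm [max(a, b)]: 0.22

0.22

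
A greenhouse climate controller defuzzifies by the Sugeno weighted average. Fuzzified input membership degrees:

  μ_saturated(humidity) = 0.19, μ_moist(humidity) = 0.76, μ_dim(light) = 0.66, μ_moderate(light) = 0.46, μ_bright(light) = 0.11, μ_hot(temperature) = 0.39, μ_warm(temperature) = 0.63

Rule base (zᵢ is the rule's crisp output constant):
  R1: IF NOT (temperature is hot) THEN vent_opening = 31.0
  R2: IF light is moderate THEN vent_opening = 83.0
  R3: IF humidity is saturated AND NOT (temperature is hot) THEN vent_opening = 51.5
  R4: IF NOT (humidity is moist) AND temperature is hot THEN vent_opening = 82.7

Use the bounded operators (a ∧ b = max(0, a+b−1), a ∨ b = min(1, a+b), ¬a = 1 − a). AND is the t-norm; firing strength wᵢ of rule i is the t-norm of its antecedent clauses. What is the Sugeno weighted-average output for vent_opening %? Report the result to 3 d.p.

R1 (z=31.0): ¬hot=1−0.39=0.61 → w = 0.61
R2 (z=83.0): moderate=0.46 → w = 0.46
R3 (z=51.5): saturated=0.19, ¬hot=1−0.39=0.61; AND[max(0, a+b−1)] → w = 0.00
R4 (z=82.7): ¬moist=1−0.76=0.24, hot=0.39; AND[max(0, a+b−1)] → w = 0.00
Weighted average = (0.61·31.0 + 0.46·83.0 + 0.00·51.5 + 0.00·82.7) / (0.61 + 0.46 + 0.00 + 0.00)
  = 57.0900 / 1.0700 = 53.355

53.355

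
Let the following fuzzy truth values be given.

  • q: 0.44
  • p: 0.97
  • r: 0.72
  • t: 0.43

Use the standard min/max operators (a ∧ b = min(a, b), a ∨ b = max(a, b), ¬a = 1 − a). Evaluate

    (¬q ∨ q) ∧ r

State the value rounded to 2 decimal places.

0.56

¬q = 1 − 0.44 = 0.56
¬q ∨ q = max(a, b) on (0.56, 0.44) = 0.56
(¬q ∨ q) ∧ r = min(a, b) on (0.56, 0.72) = 0.56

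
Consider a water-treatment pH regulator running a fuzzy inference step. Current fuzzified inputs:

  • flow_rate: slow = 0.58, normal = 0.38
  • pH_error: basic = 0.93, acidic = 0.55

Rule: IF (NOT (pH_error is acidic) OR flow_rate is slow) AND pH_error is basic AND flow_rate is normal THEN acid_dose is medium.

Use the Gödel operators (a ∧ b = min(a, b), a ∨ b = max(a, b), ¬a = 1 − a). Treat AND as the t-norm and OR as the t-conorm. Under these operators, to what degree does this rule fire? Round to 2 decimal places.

0.38

firing strength: (¬acidic=1−0.55=0.45 OR slow=0.58) = 0.58; AND[min(a, b)] with basic=0.93, normal=0.38 → w = 0.38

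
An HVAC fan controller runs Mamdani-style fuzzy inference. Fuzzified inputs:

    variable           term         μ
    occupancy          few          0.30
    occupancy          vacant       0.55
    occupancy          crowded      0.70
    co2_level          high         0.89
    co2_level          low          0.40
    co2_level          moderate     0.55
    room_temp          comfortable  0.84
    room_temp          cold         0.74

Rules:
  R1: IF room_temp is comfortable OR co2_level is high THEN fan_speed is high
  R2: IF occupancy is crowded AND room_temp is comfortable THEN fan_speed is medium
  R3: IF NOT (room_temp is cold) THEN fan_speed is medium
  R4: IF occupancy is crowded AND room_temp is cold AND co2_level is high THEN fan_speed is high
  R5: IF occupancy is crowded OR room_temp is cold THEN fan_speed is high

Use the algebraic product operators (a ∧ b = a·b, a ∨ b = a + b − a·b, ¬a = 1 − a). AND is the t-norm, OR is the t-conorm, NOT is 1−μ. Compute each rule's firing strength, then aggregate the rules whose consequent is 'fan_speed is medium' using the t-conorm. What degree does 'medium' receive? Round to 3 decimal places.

0.695

R1: comfortable=0.84, high=0.89; OR[a + b − a·b] → w = 0.9824
R2: crowded=0.70, comfortable=0.84; AND[a·b] → w = 0.5880
R3: ¬cold=1−0.74=0.26 → w = 0.2600
R4: crowded=0.70, cold=0.74, high=0.89; AND[a·b] → w = 0.4610
R5: crowded=0.70, cold=0.74; OR[a + b − a·b] → w = 0.9220
Rules with consequent 'medium': {R2, R3} → strengths 0.5880, 0.2600
Aggregate via t-conorm [a + b − a·b]: 0.6951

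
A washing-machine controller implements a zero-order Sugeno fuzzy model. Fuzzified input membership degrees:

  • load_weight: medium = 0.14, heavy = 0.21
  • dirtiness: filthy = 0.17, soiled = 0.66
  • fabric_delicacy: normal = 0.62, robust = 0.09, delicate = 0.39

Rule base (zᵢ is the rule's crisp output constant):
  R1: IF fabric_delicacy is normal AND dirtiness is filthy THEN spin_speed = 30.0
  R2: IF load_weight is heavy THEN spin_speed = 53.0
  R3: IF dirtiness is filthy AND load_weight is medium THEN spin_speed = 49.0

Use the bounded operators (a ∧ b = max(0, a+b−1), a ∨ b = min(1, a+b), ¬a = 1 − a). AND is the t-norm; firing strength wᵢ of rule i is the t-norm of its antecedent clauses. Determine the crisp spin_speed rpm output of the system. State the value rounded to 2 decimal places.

R1 (z=30.0): normal=0.62, filthy=0.17; AND[max(0, a+b−1)] → w = 0.00
R2 (z=53.0): heavy=0.21 → w = 0.21
R3 (z=49.0): filthy=0.17, medium=0.14; AND[max(0, a+b−1)] → w = 0.00
Weighted average = (0.00·30.0 + 0.21·53.0 + 0.00·49.0) / (0.00 + 0.21 + 0.00)
  = 11.1300 / 0.2100 = 53.00

53.00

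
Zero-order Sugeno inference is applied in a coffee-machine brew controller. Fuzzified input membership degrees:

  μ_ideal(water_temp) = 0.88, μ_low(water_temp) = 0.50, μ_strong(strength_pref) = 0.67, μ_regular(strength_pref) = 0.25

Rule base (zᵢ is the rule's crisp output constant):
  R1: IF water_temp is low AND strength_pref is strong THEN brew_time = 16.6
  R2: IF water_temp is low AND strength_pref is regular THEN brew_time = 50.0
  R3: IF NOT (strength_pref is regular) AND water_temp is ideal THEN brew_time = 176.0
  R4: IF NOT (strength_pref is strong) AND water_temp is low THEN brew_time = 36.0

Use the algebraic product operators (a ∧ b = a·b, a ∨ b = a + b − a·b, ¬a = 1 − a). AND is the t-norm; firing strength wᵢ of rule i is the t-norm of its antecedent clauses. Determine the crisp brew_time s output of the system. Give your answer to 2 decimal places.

R1 (z=16.6): low=0.50, strong=0.67; AND[a·b] → w = 0.3350
R2 (z=50.0): low=0.50, regular=0.25; AND[a·b] → w = 0.1250
R3 (z=176.0): ¬regular=1−0.25=0.75, ideal=0.88; AND[a·b] → w = 0.6600
R4 (z=36.0): ¬strong=1−0.67=0.33, low=0.50; AND[a·b] → w = 0.1650
Weighted average = (0.3350·16.6 + 0.1250·50.0 + 0.6600·176.0 + 0.1650·36.0) / (0.3350 + 0.1250 + 0.6600 + 0.1650)
  = 133.9110 / 1.2850 = 104.21

104.21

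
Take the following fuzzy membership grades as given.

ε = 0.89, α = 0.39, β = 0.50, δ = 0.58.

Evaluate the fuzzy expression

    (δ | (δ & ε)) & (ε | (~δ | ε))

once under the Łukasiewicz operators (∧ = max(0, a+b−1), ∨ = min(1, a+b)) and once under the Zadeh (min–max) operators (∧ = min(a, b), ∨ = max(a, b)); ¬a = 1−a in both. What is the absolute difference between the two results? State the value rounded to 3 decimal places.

Under Łukasiewicz:
  δ & ε = max(0, a+b−1) on (0.58, 0.89) = 0.47
  δ | (δ & ε) = min(1, a+b) on (0.58, 0.47) = 1.00
  ~δ = 1 − 0.58 = 0.42
  ~δ | ε = min(1, a+b) on (0.42, 0.89) = 1.00
  ε | (~δ | ε) = min(1, a+b) on (0.89, 1.00) = 1.00
  (δ | (δ & ε)) & (ε | (~δ | ε)) = max(0, a+b−1) on (1.00, 1.00) = 1.00
  → value = 1.0000
Under Zadeh (min–max):
  δ & ε = min(a, b) on (0.58, 0.89) = 0.58
  δ | (δ & ε) = max(a, b) on (0.58, 0.58) = 0.58
  ~δ = 1 − 0.58 = 0.42
  ~δ | ε = max(a, b) on (0.42, 0.89) = 0.89
  ε | (~δ | ε) = max(a, b) on (0.89, 0.89) = 0.89
  (δ | (δ & ε)) & (ε | (~δ | ε)) = min(a, b) on (0.58, 0.89) = 0.58
  → value = 0.5800
|1.0000 − 0.5800| = 0.420

0.420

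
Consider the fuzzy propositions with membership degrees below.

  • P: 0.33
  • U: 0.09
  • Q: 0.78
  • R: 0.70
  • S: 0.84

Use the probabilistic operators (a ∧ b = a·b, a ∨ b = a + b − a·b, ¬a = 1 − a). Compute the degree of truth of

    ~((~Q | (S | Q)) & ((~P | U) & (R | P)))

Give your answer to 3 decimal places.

0.456

~Q = 1 − 0.7800 = 0.2200
S | Q = a + b − a·b on (0.8400, 0.7800) = 0.9648
~Q | (S | Q) = a + b − a·b on (0.2200, 0.9648) = 0.9725
~P = 1 − 0.3300 = 0.6700
~P | U = a + b − a·b on (0.6700, 0.0900) = 0.6997
R | P = a + b − a·b on (0.7000, 0.3300) = 0.7990
(~P | U) & (R | P) = a·b on (0.6997, 0.7990) = 0.5591
(~Q | (S | Q)) & ((~P | U) & (R | P)) = a·b on (0.9725, 0.5591) = 0.5437
~((~Q | (S | Q)) & ((~P | U) & (R | P))) = 1 − 0.5437 = 0.4563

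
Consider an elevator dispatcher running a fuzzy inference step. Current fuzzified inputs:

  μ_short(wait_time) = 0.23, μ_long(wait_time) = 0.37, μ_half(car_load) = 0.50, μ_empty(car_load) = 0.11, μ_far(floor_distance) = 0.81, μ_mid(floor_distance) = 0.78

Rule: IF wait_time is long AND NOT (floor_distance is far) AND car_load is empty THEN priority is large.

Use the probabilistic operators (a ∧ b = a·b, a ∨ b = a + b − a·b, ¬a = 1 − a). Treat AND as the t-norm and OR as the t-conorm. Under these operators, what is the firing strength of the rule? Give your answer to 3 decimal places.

0.008

firing strength: long=0.37, ¬far=1−0.81=0.19, empty=0.11; AND[a·b] → w = 0.0077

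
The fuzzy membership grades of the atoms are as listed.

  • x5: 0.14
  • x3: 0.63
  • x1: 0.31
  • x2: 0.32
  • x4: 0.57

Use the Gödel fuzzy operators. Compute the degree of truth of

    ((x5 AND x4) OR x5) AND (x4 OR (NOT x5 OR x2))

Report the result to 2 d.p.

x5 AND x4 = min(a, b) on (0.14, 0.57) = 0.14
(x5 AND x4) OR x5 = max(a, b) on (0.14, 0.14) = 0.14
NOT x5 = 1 − 0.14 = 0.86
NOT x5 OR x2 = max(a, b) on (0.86, 0.32) = 0.86
x4 OR (NOT x5 OR x2) = max(a, b) on (0.57, 0.86) = 0.86
((x5 AND x4) OR x5) AND (x4 OR (NOT x5 OR x2)) = min(a, b) on (0.14, 0.86) = 0.14

0.14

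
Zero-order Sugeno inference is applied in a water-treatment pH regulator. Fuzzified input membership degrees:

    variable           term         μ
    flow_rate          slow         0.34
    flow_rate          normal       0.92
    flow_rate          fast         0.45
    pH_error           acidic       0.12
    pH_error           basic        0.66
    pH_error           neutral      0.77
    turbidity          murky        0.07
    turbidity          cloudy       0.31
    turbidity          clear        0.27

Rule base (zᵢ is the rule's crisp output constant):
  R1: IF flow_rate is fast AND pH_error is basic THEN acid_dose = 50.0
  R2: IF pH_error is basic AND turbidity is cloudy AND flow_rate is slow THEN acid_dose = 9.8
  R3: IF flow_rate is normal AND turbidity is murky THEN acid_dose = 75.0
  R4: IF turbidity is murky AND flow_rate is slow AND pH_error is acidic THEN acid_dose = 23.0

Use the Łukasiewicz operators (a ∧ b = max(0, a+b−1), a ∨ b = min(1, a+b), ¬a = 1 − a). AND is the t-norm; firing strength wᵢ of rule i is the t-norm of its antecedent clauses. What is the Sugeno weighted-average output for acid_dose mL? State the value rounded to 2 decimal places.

R1 (z=50.0): fast=0.45, basic=0.66; AND[max(0, a+b−1)] → w = 0.11
R2 (z=9.8): basic=0.66, cloudy=0.31, slow=0.34; AND[max(0, a+b−1)] → w = 0.00
R3 (z=75.0): normal=0.92, murky=0.07; AND[max(0, a+b−1)] → w = 0.00
R4 (z=23.0): murky=0.07, slow=0.34, acidic=0.12; AND[max(0, a+b−1)] → w = 0.00
Weighted average = (0.11·50.0 + 0.00·9.8 + 0.00·75.0 + 0.00·23.0) / (0.11 + 0.00 + 0.00 + 0.00)
  = 5.5000 / 0.1100 = 50.00

50.00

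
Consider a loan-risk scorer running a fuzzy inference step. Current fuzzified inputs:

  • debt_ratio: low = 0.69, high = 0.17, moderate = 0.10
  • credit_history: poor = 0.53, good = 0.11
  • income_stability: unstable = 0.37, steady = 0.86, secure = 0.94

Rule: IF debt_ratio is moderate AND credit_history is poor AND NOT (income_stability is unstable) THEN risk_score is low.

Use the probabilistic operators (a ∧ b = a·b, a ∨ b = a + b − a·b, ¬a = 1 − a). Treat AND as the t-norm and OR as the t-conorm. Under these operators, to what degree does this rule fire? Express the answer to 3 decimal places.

0.033

firing strength: moderate=0.10, poor=0.53, ¬unstable=1−0.37=0.63; AND[a·b] → w = 0.0334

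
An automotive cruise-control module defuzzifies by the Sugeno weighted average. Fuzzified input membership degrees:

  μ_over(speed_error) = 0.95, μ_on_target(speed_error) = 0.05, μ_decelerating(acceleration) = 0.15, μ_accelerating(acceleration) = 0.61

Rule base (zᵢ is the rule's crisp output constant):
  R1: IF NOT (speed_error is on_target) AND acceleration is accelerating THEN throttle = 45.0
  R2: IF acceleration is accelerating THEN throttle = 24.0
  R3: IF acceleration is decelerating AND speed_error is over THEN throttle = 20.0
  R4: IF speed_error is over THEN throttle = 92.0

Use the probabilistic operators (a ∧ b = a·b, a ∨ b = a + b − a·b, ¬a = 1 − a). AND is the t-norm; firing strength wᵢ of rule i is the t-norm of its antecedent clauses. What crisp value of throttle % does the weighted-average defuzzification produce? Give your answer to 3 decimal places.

R1 (z=45.0): ¬on_target=1−0.05=0.95, accelerating=0.61; AND[a·b] → w = 0.5795
R2 (z=24.0): accelerating=0.61 → w = 0.6100
R3 (z=20.0): decelerating=0.15, over=0.95; AND[a·b] → w = 0.1425
R4 (z=92.0): over=0.95 → w = 0.9500
Weighted average = (0.5795·45.0 + 0.6100·24.0 + 0.1425·20.0 + 0.9500·92.0) / (0.5795 + 0.6100 + 0.1425 + 0.9500)
  = 130.9675 / 2.2820 = 57.392

57.392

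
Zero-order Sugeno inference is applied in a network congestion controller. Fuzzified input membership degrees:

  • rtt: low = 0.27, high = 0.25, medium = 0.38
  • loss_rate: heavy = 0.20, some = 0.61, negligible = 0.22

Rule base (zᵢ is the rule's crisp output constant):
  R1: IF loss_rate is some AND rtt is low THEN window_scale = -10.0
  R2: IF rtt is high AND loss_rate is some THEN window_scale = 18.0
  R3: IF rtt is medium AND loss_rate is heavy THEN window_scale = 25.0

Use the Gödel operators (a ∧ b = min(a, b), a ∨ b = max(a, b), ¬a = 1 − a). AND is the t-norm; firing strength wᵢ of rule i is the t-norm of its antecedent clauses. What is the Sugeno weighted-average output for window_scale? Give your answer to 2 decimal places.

9.44

R1 (z=-10.0): some=0.61, low=0.27; AND[min(a, b)] → w = 0.27
R2 (z=18.0): high=0.25, some=0.61; AND[min(a, b)] → w = 0.25
R3 (z=25.0): medium=0.38, heavy=0.20; AND[min(a, b)] → w = 0.20
Weighted average = (0.27·-10.0 + 0.25·18.0 + 0.20·25.0) / (0.27 + 0.25 + 0.20)
  = 6.8000 / 0.7200 = 9.44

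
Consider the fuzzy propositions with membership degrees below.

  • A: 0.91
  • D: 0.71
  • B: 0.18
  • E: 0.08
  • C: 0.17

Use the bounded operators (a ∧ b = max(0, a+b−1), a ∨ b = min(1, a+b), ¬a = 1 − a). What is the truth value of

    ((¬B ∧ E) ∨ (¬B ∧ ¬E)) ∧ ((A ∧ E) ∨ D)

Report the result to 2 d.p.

¬B = 1 − 0.18 = 0.82
¬B ∧ E = max(0, a+b−1) on (0.82, 0.08) = 0.00
¬B = 1 − 0.18 = 0.82
¬E = 1 − 0.08 = 0.92
¬B ∧ ¬E = max(0, a+b−1) on (0.82, 0.92) = 0.74
(¬B ∧ E) ∨ (¬B ∧ ¬E) = min(1, a+b) on (0.00, 0.74) = 0.74
A ∧ E = max(0, a+b−1) on (0.91, 0.08) = 0.00
(A ∧ E) ∨ D = min(1, a+b) on (0.00, 0.71) = 0.71
((¬B ∧ E) ∨ (¬B ∧ ¬E)) ∧ ((A ∧ E) ∨ D) = max(0, a+b−1) on (0.74, 0.71) = 0.45

0.45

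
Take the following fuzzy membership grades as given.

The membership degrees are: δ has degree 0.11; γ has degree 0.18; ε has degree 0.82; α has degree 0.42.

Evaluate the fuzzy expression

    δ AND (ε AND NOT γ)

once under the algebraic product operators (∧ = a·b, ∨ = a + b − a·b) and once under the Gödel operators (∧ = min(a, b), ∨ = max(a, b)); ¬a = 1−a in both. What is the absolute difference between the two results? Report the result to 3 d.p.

0.036

Under algebraic product:
  NOT γ = 1 − 0.1800 = 0.8200
  ε AND NOT γ = a·b on (0.8200, 0.8200) = 0.6724
  δ AND (ε AND NOT γ) = a·b on (0.1100, 0.6724) = 0.0740
  → value = 0.0740
Under Gödel:
  NOT γ = 1 − 0.18 = 0.82
  ε AND NOT γ = min(a, b) on (0.82, 0.82) = 0.82
  δ AND (ε AND NOT γ) = min(a, b) on (0.11, 0.82) = 0.11
  → value = 0.1100
|0.0740 − 0.1100| = 0.036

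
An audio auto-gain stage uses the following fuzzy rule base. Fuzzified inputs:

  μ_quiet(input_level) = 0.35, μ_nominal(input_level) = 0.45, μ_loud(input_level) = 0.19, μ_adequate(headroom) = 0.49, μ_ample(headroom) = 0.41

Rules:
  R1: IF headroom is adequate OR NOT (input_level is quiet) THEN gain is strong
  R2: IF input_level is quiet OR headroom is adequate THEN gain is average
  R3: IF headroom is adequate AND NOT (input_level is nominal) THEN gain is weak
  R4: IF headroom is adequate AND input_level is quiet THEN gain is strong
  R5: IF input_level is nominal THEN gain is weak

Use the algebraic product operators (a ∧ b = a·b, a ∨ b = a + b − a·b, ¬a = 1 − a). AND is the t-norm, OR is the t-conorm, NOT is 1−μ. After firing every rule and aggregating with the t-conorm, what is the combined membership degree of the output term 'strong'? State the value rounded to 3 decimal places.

0.852

R1: adequate=0.49, ¬quiet=1−0.35=0.65; OR[a + b − a·b] → w = 0.8215
R2: quiet=0.35, adequate=0.49; OR[a + b − a·b] → w = 0.6685
R3: adequate=0.49, ¬nominal=1−0.45=0.55; AND[a·b] → w = 0.2695
R4: adequate=0.49, quiet=0.35; AND[a·b] → w = 0.1715
R5: nominal=0.45 → w = 0.4500
Rules with consequent 'strong': {R1, R4} → strengths 0.8215, 0.1715
Aggregate via t-conorm [a + b − a·b]: 0.8521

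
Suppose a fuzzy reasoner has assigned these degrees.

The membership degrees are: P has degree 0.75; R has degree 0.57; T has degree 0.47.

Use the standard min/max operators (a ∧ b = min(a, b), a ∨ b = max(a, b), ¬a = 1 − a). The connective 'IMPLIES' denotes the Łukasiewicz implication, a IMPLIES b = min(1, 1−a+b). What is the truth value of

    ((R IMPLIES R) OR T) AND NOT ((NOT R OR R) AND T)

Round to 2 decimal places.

R IMPLIES R  [Łukasiewicz: min(1, 1−a+b)] with a=0.57, b=0.57 → 1.00
(R IMPLIES R) OR T = max(a, b) on (1.00, 0.47) = 1.00
NOT R = 1 − 0.57 = 0.43
NOT R OR R = max(a, b) on (0.43, 0.57) = 0.57
(NOT R OR R) AND T = min(a, b) on (0.57, 0.47) = 0.47
NOT ((NOT R OR R) AND T) = 1 − 0.47 = 0.53
((R IMPLIES R) OR T) AND NOT ((NOT R OR R) AND T) = min(a, b) on (1.00, 0.53) = 0.53

0.53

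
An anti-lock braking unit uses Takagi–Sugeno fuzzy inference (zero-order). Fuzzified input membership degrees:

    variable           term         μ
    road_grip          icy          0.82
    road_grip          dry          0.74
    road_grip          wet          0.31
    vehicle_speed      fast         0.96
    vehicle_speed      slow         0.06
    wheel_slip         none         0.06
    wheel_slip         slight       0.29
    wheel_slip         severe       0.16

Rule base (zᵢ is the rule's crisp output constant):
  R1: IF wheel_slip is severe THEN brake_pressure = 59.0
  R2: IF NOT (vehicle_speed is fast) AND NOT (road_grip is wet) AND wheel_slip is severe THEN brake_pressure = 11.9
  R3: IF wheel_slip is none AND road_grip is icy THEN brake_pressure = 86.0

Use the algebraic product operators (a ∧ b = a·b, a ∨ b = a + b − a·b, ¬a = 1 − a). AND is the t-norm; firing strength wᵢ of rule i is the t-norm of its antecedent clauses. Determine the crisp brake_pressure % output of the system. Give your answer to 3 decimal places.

64.245

R1 (z=59.0): severe=0.16 → w = 0.1600
R2 (z=11.9): ¬fast=1−0.96=0.04, ¬wet=1−0.31=0.69, severe=0.16; AND[a·b] → w = 0.0044
R3 (z=86.0): none=0.06, icy=0.82; AND[a·b] → w = 0.0492
Weighted average = (0.1600·59.0 + 0.0044·11.9 + 0.0492·86.0) / (0.1600 + 0.0044 + 0.0492)
  = 13.7238 / 0.2136 = 64.245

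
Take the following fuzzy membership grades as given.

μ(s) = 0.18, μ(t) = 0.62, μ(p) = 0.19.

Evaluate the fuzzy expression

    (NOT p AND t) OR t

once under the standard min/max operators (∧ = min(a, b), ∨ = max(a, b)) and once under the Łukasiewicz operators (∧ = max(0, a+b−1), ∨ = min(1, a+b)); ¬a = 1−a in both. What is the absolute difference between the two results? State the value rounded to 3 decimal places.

Under standard min/max:
  NOT p = 1 − 0.19 = 0.81
  NOT p AND t = min(a, b) on (0.81, 0.62) = 0.62
  (NOT p AND t) OR t = max(a, b) on (0.62, 0.62) = 0.62
  → value = 0.6200
Under Łukasiewicz:
  NOT p = 1 − 0.19 = 0.81
  NOT p AND t = max(0, a+b−1) on (0.81, 0.62) = 0.43
  (NOT p AND t) OR t = min(1, a+b) on (0.43, 0.62) = 1.00
  → value = 1.0000
|0.6200 − 1.0000| = 0.380

0.380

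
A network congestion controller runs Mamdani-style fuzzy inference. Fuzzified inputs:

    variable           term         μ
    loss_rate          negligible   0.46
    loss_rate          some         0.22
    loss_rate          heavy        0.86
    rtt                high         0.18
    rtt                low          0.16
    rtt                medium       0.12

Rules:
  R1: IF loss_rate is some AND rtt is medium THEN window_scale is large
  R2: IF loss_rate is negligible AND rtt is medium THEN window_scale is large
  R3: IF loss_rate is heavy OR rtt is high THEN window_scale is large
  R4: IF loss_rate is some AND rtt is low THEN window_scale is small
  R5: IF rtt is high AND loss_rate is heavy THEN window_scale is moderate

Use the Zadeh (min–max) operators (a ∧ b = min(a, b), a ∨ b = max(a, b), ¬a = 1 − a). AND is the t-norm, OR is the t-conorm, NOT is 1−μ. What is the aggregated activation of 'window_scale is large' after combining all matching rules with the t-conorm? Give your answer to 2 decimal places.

R1: some=0.22, medium=0.12; AND[min(a, b)] → w = 0.12
R2: negligible=0.46, medium=0.12; AND[min(a, b)] → w = 0.12
R3: heavy=0.86, high=0.18; OR[max(a, b)] → w = 0.86
R4: some=0.22, low=0.16; AND[min(a, b)] → w = 0.16
R5: high=0.18, heavy=0.86; AND[min(a, b)] → w = 0.18
Rules with consequent 'large': {R1, R2, R3} → strengths 0.12, 0.12, 0.86
Aggregate via t-conorm [max(a, b)]: 0.86

0.86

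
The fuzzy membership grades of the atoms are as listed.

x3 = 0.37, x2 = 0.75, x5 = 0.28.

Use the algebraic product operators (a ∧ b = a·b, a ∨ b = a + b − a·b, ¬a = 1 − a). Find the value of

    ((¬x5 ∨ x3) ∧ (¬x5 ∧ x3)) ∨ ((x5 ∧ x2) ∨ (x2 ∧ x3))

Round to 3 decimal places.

¬x5 = 1 − 0.2800 = 0.7200
¬x5 ∨ x3 = a + b − a·b on (0.7200, 0.3700) = 0.8236
¬x5 = 1 − 0.2800 = 0.7200
¬x5 ∧ x3 = a·b on (0.7200, 0.3700) = 0.2664
(¬x5 ∨ x3) ∧ (¬x5 ∧ x3) = a·b on (0.8236, 0.2664) = 0.2194
x5 ∧ x2 = a·b on (0.2800, 0.7500) = 0.2100
x2 ∧ x3 = a·b on (0.7500, 0.3700) = 0.2775
(x5 ∧ x2) ∨ (x2 ∧ x3) = a + b − a·b on (0.2100, 0.2775) = 0.4292
((¬x5 ∨ x3) ∧ (¬x5 ∧ x3)) ∨ ((x5 ∧ x2) ∨ (x2 ∧ x3)) = a + b − a·b on (0.2194, 0.4292) = 0.5545

0.554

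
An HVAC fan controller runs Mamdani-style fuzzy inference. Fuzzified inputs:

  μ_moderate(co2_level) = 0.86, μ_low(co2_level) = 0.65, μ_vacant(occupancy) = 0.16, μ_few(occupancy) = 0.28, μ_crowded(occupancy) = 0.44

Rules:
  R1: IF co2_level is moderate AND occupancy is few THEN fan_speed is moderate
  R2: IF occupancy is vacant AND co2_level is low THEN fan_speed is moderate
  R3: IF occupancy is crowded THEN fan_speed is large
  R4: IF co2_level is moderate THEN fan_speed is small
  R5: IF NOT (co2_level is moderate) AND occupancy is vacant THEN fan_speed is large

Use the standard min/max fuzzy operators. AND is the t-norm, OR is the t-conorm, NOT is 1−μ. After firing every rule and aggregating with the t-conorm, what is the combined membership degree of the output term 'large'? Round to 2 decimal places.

0.44

R1: moderate=0.86, few=0.28; AND[min(a, b)] → w = 0.28
R2: vacant=0.16, low=0.65; AND[min(a, b)] → w = 0.16
R3: crowded=0.44 → w = 0.44
R4: moderate=0.86 → w = 0.86
R5: ¬moderate=1−0.86=0.14, vacant=0.16; AND[min(a, b)] → w = 0.14
Rules with consequent 'large': {R3, R5} → strengths 0.44, 0.14
Aggregate via t-conorm [max(a, b)]: 0.44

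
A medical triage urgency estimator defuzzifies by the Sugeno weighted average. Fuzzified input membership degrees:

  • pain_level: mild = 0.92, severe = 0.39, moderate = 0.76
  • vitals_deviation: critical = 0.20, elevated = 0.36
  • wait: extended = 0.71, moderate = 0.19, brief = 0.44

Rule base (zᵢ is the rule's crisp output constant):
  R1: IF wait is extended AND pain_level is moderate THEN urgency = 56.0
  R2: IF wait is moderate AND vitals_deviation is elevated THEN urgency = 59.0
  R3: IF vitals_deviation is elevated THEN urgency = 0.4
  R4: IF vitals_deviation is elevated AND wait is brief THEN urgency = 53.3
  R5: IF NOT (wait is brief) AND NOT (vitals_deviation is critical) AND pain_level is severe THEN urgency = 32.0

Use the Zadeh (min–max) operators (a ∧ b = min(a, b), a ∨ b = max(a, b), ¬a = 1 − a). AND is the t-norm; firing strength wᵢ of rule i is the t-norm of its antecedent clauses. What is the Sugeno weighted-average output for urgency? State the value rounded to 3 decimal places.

R1 (z=56.0): extended=0.71, moderate=0.76; AND[min(a, b)] → w = 0.71
R2 (z=59.0): moderate=0.19, elevated=0.36; AND[min(a, b)] → w = 0.19
R3 (z=0.4): elevated=0.36 → w = 0.36
R4 (z=53.3): elevated=0.36, brief=0.44; AND[min(a, b)] → w = 0.36
R5 (z=32.0): ¬brief=1−0.44=0.56, ¬critical=1−0.20=0.80, severe=0.39; AND[min(a, b)] → w = 0.39
Weighted average = (0.71·56.0 + 0.19·59.0 + 0.36·0.4 + 0.36·53.3 + 0.39·32.0) / (0.71 + 0.19 + 0.36 + 0.36 + 0.39)
  = 82.7820 / 2.0100 = 41.185

41.185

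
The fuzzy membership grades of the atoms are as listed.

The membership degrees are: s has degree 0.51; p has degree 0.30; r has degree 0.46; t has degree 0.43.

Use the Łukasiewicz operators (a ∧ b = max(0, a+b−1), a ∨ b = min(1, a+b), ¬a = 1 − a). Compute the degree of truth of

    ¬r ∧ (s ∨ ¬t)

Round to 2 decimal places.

0.54

¬r = 1 − 0.46 = 0.54
¬t = 1 − 0.43 = 0.57
s ∨ ¬t = min(1, a+b) on (0.51, 0.57) = 1.00
¬r ∧ (s ∨ ¬t) = max(0, a+b−1) on (0.54, 1.00) = 0.54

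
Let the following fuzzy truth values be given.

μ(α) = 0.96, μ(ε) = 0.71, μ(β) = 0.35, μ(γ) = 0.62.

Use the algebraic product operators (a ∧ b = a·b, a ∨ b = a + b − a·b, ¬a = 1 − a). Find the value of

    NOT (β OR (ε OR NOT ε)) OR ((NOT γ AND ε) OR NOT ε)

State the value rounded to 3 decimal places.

0.551

NOT ε = 1 − 0.7100 = 0.2900
ε OR NOT ε = a + b − a·b on (0.7100, 0.2900) = 0.7941
β OR (ε OR NOT ε) = a + b − a·b on (0.3500, 0.7941) = 0.8662
NOT (β OR (ε OR NOT ε)) = 1 − 0.8662 = 0.1338
NOT γ = 1 − 0.6200 = 0.3800
NOT γ AND ε = a·b on (0.3800, 0.7100) = 0.2698
NOT ε = 1 − 0.7100 = 0.2900
(NOT γ AND ε) OR NOT ε = a + b − a·b on (0.2698, 0.2900) = 0.4816
NOT (β OR (ε OR NOT ε)) OR ((NOT γ AND ε) OR NOT ε) = a + b − a·b on (0.1338, 0.4816) = 0.5509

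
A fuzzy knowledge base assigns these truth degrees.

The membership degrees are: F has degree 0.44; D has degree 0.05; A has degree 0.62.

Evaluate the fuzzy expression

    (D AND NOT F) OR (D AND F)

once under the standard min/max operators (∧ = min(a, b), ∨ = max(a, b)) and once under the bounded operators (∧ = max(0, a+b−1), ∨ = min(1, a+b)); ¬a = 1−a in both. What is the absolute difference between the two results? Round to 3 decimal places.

Under standard min/max:
  NOT F = 1 − 0.44 = 0.56
  D AND NOT F = min(a, b) on (0.05, 0.56) = 0.05
  D AND F = min(a, b) on (0.05, 0.44) = 0.05
  (D AND NOT F) OR (D AND F) = max(a, b) on (0.05, 0.05) = 0.05
  → value = 0.0500
Under bounded:
  NOT F = 1 − 0.44 = 0.56
  D AND NOT F = max(0, a+b−1) on (0.05, 0.56) = 0.00
  D AND F = max(0, a+b−1) on (0.05, 0.44) = 0.00
  (D AND NOT F) OR (D AND F) = min(1, a+b) on (0.00, 0.00) = 0.00
  → value = 0.0000
|0.0500 − 0.0000| = 0.050

0.050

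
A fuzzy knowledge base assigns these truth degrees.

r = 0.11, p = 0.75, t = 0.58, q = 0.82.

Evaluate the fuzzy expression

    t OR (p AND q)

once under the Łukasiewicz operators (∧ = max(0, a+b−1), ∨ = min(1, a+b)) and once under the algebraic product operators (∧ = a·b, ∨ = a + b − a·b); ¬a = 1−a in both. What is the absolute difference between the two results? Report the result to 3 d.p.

0.162

Under Łukasiewicz:
  p AND q = max(0, a+b−1) on (0.75, 0.82) = 0.57
  t OR (p AND q) = min(1, a+b) on (0.58, 0.57) = 1.00
  → value = 1.0000
Under algebraic product:
  p AND q = a·b on (0.7500, 0.8200) = 0.6150
  t OR (p AND q) = a + b − a·b on (0.5800, 0.6150) = 0.8383
  → value = 0.8383
|1.0000 − 0.8383| = 0.162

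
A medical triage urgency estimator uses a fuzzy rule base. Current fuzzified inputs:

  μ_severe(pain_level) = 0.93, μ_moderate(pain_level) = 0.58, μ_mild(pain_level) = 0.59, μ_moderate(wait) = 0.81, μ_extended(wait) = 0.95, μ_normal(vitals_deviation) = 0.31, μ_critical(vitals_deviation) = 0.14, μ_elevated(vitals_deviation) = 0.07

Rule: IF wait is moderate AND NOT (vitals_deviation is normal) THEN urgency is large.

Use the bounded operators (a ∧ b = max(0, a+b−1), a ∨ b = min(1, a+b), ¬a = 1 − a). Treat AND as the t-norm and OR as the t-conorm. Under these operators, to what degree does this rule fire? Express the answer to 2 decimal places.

0.50

firing strength: moderate=0.81, ¬normal=1−0.31=0.69; AND[max(0, a+b−1)] → w = 0.50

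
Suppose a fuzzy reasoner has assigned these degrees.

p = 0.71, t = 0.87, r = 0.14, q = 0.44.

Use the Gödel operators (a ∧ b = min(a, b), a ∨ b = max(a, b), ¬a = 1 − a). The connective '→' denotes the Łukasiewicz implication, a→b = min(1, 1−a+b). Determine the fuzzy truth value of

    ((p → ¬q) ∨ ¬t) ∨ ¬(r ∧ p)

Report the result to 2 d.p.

0.86

¬q = 1 − 0.44 = 0.56
p → ¬q  [Łukasiewicz: min(1, 1−a+b)] with a=0.71, b=0.56 → 0.85
¬t = 1 − 0.87 = 0.13
(p → ¬q) ∨ ¬t = max(a, b) on (0.85, 0.13) = 0.85
r ∧ p = min(a, b) on (0.14, 0.71) = 0.14
¬(r ∧ p) = 1 − 0.14 = 0.86
((p → ¬q) ∨ ¬t) ∨ ¬(r ∧ p) = max(a, b) on (0.85, 0.86) = 0.86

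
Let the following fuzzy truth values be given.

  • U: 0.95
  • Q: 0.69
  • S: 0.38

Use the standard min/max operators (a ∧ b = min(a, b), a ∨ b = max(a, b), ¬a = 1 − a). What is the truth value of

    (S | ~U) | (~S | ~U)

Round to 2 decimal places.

0.62

~U = 1 − 0.95 = 0.05
S | ~U = max(a, b) on (0.38, 0.05) = 0.38
~S = 1 − 0.38 = 0.62
~U = 1 − 0.95 = 0.05
~S | ~U = max(a, b) on (0.62, 0.05) = 0.62
(S | ~U) | (~S | ~U) = max(a, b) on (0.38, 0.62) = 0.62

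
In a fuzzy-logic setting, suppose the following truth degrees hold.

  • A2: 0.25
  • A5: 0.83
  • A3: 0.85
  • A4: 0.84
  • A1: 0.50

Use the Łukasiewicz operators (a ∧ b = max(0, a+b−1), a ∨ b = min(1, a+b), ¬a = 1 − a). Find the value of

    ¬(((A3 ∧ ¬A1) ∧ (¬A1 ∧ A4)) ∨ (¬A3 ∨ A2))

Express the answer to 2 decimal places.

¬A1 = 1 − 0.50 = 0.50
A3 ∧ ¬A1 = max(0, a+b−1) on (0.85, 0.50) = 0.35
¬A1 = 1 − 0.50 = 0.50
¬A1 ∧ A4 = max(0, a+b−1) on (0.50, 0.84) = 0.34
(A3 ∧ ¬A1) ∧ (¬A1 ∧ A4) = max(0, a+b−1) on (0.35, 0.34) = 0.00
¬A3 = 1 − 0.85 = 0.15
¬A3 ∨ A2 = min(1, a+b) on (0.15, 0.25) = 0.40
((A3 ∧ ¬A1) ∧ (¬A1 ∧ A4)) ∨ (¬A3 ∨ A2) = min(1, a+b) on (0.00, 0.40) = 0.40
¬(((A3 ∧ ¬A1) ∧ (¬A1 ∧ A4)) ∨ (¬A3 ∨ A2)) = 1 − 0.40 = 0.60

0.60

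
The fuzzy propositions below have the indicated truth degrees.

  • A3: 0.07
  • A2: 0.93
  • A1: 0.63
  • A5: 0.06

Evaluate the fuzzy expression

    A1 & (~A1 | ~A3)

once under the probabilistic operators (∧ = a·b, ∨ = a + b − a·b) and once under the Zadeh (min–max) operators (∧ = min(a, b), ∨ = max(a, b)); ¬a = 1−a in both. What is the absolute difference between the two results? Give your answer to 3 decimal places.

0.028

Under probabilistic:
  ~A1 = 1 − 0.6300 = 0.3700
  ~A3 = 1 − 0.0700 = 0.9300
  ~A1 | ~A3 = a + b − a·b on (0.3700, 0.9300) = 0.9559
  A1 & (~A1 | ~A3) = a·b on (0.6300, 0.9559) = 0.6022
  → value = 0.6022
Under Zadeh (min–max):
  ~A1 = 1 − 0.63 = 0.37
  ~A3 = 1 − 0.07 = 0.93
  ~A1 | ~A3 = max(a, b) on (0.37, 0.93) = 0.93
  A1 & (~A1 | ~A3) = min(a, b) on (0.63, 0.93) = 0.63
  → value = 0.6300
|0.6022 − 0.6300| = 0.028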